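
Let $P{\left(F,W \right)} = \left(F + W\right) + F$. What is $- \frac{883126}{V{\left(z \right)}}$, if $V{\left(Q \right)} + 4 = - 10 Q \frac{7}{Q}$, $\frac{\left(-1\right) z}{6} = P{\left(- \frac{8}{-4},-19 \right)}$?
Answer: $\frac{441563}{37} \approx 11934.0$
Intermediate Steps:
$P{\left(F,W \right)} = W + 2 F$
$z = 90$ ($z = - 6 \left(-19 + 2 \left(- \frac{8}{-4}\right)\right) = - 6 \left(-19 + 2 \left(\left(-8\right) \left(- \frac{1}{4}\right)\right)\right) = - 6 \left(-19 + 2 \cdot 2\right) = - 6 \left(-19 + 4\right) = \left(-6\right) \left(-15\right) = 90$)
$V{\left(Q \right)} = -74$ ($V{\left(Q \right)} = -4 + - 10 Q \frac{7}{Q} = -4 - 70 = -74$)
$- \frac{883126}{V{\left(z \right)}} = - \frac{883126}{-74} = \left(-883126\right) \left(- \frac{1}{74}\right) = \frac{441563}{37}$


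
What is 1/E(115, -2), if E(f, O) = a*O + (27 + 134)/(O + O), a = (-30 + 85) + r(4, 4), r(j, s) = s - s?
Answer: -4/601 ≈ -0.0066556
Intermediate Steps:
r(j, s) = 0
a = 55 (a = (-30 + 85) + 0 = 55 + 0 = 55)
E(f, O) = 55*O + 161/(2*O) (E(f, O) = 55*O + (27 + 134)/(O + O) = 55*O + 161/((2*O)) = 55*O + 161*(1/(2*O)) = 55*O + 161/(2*O))
1/E(115, -2) = 1/(55*(-2) + (161/2)/(-2)) = 1/(-110 + (161/2)*(-½)) = 1/(-110 - 161/4) = 1/(-601/4) = -4/601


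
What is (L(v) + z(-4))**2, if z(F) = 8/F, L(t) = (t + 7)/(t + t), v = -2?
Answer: 169/16 ≈ 10.563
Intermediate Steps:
L(t) = (7 + t)/(2*t) (L(t) = (7 + t)/((2*t)) = (7 + t)*(1/(2*t)) = (7 + t)/(2*t))
(L(v) + z(-4))**2 = ((1/2)*(7 - 2)/(-2) + 8/(-4))**2 = ((1/2)*(-1/2)*5 + 8*(-1/4))**2 = (-5/4 - 2)**2 = (-13/4)**2 = 169/16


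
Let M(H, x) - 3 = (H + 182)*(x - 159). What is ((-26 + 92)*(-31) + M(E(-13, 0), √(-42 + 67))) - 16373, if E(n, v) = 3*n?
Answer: -40438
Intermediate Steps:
M(H, x) = 3 + (-159 + x)*(182 + H) (M(H, x) = 3 + (H + 182)*(x - 159) = 3 + (182 + H)*(-159 + x) = 3 + (-159 + x)*(182 + H))
((-26 + 92)*(-31) + M(E(-13, 0), √(-42 + 67))) - 16373 = ((-26 + 92)*(-31) + (-28935 - 477*(-13) + 182*√(-42 + 67) + (3*(-13))*√(-42 + 67))) - 16373 = (66*(-31) + (-28935 - 159*(-39) + 182*√25 - 39*√25)) - 16373 = (-2046 + (-28935 + 6201 + 182*5 - 39*5)) - 16373 = (-2046 + (-28935 + 6201 + 910 - 195)) - 16373 = (-2046 - 22019) - 16373 = -24065 - 16373 = -40438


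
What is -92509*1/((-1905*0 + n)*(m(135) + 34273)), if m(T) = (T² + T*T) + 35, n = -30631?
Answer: 92509/2167388298 ≈ 4.2682e-5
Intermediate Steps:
m(T) = 35 + 2*T² (m(T) = (T² + T²) + 35 = 2*T² + 35 = 35 + 2*T²)
-92509*1/((-1905*0 + n)*(m(135) + 34273)) = -92509*1/((-1905*0 - 30631)*((35 + 2*135²) + 34273)) = -92509*1/((0 - 30631)*((35 + 2*18225) + 34273)) = -92509*(-1/(30631*((35 + 36450) + 34273))) = -92509*(-1/(30631*(36485 + 34273))) = -92509/((-30631*70758)) = -92509/(-2167388298) = -92509*(-1/2167388298) = 92509/2167388298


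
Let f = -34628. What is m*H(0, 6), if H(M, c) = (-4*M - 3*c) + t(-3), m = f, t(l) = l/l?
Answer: 588676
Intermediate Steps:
t(l) = 1
m = -34628
H(M, c) = 1 - 4*M - 3*c (H(M, c) = (-4*M - 3*c) + 1 = 1 - 4*M - 3*c)
m*H(0, 6) = -34628*(1 - 4*0 - 3*6) = -34628*(1 + 0 - 18) = -34628*(-17) = 588676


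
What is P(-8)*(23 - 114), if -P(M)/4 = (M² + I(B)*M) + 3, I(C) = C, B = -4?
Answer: 36036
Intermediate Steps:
P(M) = -12 - 4*M² + 16*M (P(M) = -4*((M² - 4*M) + 3) = -4*(3 + M² - 4*M) = -12 - 4*M² + 16*M)
P(-8)*(23 - 114) = (-12 - 4*(-8)² + 16*(-8))*(23 - 114) = (-12 - 4*64 - 128)*(-91) = (-12 - 256 - 128)*(-91) = -396*(-91) = 36036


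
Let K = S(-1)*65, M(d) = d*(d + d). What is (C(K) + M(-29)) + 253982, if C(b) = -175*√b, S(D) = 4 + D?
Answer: 255664 - 175*√195 ≈ 2.5322e+5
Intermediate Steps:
M(d) = 2*d² (M(d) = d*(2*d) = 2*d²)
K = 195 (K = (4 - 1)*65 = 3*65 = 195)
(C(K) + M(-29)) + 253982 = (-175*√195 + 2*(-29)²) + 253982 = (-175*√195 + 2*841) + 253982 = (-175*√195 + 1682) + 253982 = (1682 - 175*√195) + 253982 = 255664 - 175*√195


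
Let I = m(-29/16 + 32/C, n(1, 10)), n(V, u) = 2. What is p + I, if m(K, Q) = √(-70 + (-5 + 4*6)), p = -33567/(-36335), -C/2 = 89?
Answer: 33567/36335 + I*√51 ≈ 0.92382 + 7.1414*I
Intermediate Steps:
C = -178 (C = -2*89 = -178)
p = 33567/36335 (p = -33567*(-1/36335) = 33567/36335 ≈ 0.92382)
m(K, Q) = I*√51 (m(K, Q) = √(-70 + (-5 + 24)) = √(-70 + 19) = √(-51) = I*√51)
I = I*√51 ≈ 7.1414*I
p + I = 33567/36335 + I*√51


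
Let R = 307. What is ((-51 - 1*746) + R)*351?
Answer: -171990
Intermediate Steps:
((-51 - 1*746) + R)*351 = ((-51 - 1*746) + 307)*351 = ((-51 - 746) + 307)*351 = (-797 + 307)*351 = -490*351 = -171990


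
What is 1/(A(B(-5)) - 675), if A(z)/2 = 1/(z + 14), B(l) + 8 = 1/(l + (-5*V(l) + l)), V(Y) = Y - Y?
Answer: -59/39805 ≈ -0.0014822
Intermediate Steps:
V(Y) = 0
B(l) = -8 + 1/(2*l) (B(l) = -8 + 1/(l + (-5*0 + l)) = -8 + 1/(l + (0 + l)) = -8 + 1/(l + l) = -8 + 1/(2*l))
A(z) = 2/(14 + z) (A(z) = 2/(z + 14) = 2/(14 + z))
1/(A(B(-5)) - 675) = 1/(2/(14 + (-8 + (½)/(-5))) - 675) = 1/(2/(14 + (-8 + (½)*(-⅕))) - 675) = 1/(2/(14 + (-8 - ⅒)) - 675) = 1/(2/(14 - 81/10) - 675) = 1/(2/(59/10) - 675) = 1/(2*(10/59) - 675) = 1/(20/59 - 675) = 1/(-39805/59) = -59/39805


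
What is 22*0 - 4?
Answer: -4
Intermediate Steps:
22*0 - 4 = 0 - 4 = -4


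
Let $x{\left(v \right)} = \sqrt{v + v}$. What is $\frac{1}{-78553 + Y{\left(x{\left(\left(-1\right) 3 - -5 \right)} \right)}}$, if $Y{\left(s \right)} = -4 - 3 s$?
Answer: $- \frac{1}{78563} \approx -1.2729 \cdot 10^{-5}$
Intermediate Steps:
$x{\left(v \right)} = \sqrt{2} \sqrt{v}$ ($x{\left(v \right)} = \sqrt{2 v} = \sqrt{2} \sqrt{v}$)
$\frac{1}{-78553 + Y{\left(x{\left(\left(-1\right) 3 - -5 \right)} \right)}} = \frac{1}{-78553 - \left(4 + 3 \sqrt{2} \sqrt{\left(-1\right) 3 - -5}\right)} = \frac{1}{-78553 - \left(4 + 3 \sqrt{2} \sqrt{-3 + 5}\right)} = \frac{1}{-78553 - \left(4 + 3 \sqrt{2} \sqrt{2}\right)} = \frac{1}{-78553 - 10} = \frac{1}{-78563} = - \frac{1}{78563}$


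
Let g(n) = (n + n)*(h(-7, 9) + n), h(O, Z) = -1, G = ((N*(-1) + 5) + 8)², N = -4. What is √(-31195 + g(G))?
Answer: √135269 ≈ 367.79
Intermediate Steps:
G = 289 (G = ((-4*(-1) + 5) + 8)² = ((4 + 5) + 8)² = (9 + 8)² = 17² = 289)
g(n) = 2*n*(-1 + n) (g(n) = (n + n)*(-1 + n) = (2*n)*(-1 + n) = 2*n*(-1 + n))
√(-31195 + g(G)) = √(-31195 + 2*289*(-1 + 289)) = √(-31195 + 2*289*288) = √(-31195 + 166464) = √135269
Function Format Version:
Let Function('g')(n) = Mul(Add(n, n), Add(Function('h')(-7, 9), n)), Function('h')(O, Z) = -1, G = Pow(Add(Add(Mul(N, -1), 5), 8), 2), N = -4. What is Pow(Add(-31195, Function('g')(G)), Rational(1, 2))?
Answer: Pow(135269, Rational(1, 2)) ≈ 367.79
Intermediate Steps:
G = 289 (G = Pow(Add(Add(Mul(-4, -1), 5), 8), 2) = Pow(Add(Add(4, 5), 8), 2) = Pow(Add(9, 8), 2) = Pow(17, 2) = 289)
Function('g')(n) = Mul(2, n, Add(-1, n)) (Function('g')(n) = Mul(Add(n, n), Add(-1, n)) = Mul(Mul(2, n), Add(-1, n)) = Mul(2, n, Add(-1, n)))
Pow(Add(-31195, Function('g')(G)), Rational(1, 2)) = Pow(Add(-31195, Mul(2, 289, Add(-1, 289))), Rational(1, 2)) = Pow(Add(-31195, Mul(2, 289, 288)), Rational(1, 2)) = Pow(Add(-31195, 166464), Rational(1, 2)) = Pow(135269, Rational(1, 2))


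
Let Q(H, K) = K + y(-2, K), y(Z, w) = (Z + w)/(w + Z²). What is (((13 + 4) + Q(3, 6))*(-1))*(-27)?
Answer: 3159/5 ≈ 631.80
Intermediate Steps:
y(Z, w) = (Z + w)/(w + Z²)
Q(H, K) = K + (-2 + K)/(4 + K) (Q(H, K) = K + (-2 + K)/(K + (-2)²) = K + (-2 + K)/(K + 4) = K + (-2 + K)/(4 + K))
(((13 + 4) + Q(3, 6))*(-1))*(-27) = (((13 + 4) + (-2 + 6 + 6*(4 + 6))/(4 + 6))*(-1))*(-27) = ((17 + (-2 + 6 + 6*10)/10)*(-1))*(-27) = ((17 + (-2 + 6 + 60)/10)*(-1))*(-27) = ((17 + (⅒)*64)*(-1))*(-27) = ((17 + 32/5)*(-1))*(-27) = ((117/5)*(-1))*(-27) = -117/5*(-27) = 3159/5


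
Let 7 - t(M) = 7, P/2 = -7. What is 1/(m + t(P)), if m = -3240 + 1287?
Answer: -1/1953 ≈ -0.00051203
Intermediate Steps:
P = -14 (P = 2*(-7) = -14)
m = -1953
t(M) = 0 (t(M) = 7 - 1*7 = 7 - 7 = 0)
1/(m + t(P)) = 1/(-1953 + 0) = 1/(-1953) = -1/1953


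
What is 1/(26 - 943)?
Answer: -1/917 ≈ -0.0010905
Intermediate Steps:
1/(26 - 943) = 1/(-917) = -1/917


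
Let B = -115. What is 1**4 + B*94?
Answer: -10809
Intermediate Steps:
1**4 + B*94 = 1**4 - 115*94 = 1 - 10810 = -10809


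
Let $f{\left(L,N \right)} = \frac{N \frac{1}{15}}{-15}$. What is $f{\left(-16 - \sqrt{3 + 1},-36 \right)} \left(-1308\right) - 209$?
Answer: $- \frac{10457}{25} \approx -418.28$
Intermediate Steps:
$f{\left(L,N \right)} = - \frac{N}{225}$ ($f{\left(L,N \right)} = N \frac{1}{15} \left(- \frac{1}{15}\right) = \frac{N}{15} \left(- \frac{1}{15}\right) = - \frac{N}{225}$)
$f{\left(-16 - \sqrt{3 + 1},-36 \right)} \left(-1308\right) - 209 = \left(- \frac{1}{225}\right) \left(-36\right) \left(-1308\right) - 209 = \frac{4}{25} \left(-1308\right) - 209 = - \frac{5232}{25} - 209 = - \frac{10457}{25}$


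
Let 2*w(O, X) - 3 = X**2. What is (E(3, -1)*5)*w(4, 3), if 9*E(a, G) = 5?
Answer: 50/3 ≈ 16.667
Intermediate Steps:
w(O, X) = 3/2 + X**2/2
E(a, G) = 5/9 (E(a, G) = (1/9)*5 = 5/9)
(E(3, -1)*5)*w(4, 3) = ((5/9)*5)*(3/2 + (1/2)*3**2) = 25*(3/2 + (1/2)*9)/9 = 25*(3/2 + 9/2)/9 = (25/9)*6 = 50/3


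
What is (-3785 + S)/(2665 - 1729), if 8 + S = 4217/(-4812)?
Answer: -18256133/4504032 ≈ -4.0533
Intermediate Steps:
S = -42713/4812 (S = -8 + 4217/(-4812) = -8 + 4217*(-1/4812) = -8 - 4217/4812 = -42713/4812 ≈ -8.8763)
(-3785 + S)/(2665 - 1729) = (-3785 - 42713/4812)/(2665 - 1729) = -18256133/4812/936 = -18256133/4812*1/936 = -18256133/4504032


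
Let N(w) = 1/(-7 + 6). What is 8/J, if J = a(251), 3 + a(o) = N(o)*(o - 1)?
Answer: -8/253 ≈ -0.031621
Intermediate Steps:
N(w) = -1 (N(w) = 1/(-1) = -1)
a(o) = -2 - o (a(o) = -3 - (o - 1) = -3 - (-1 + o) = -3 + (1 - o) = -2 - o)
J = -253 (J = -2 - 1*251 = -2 - 251 = -253)
8/J = 8/(-253) = 8*(-1/253) = -8/253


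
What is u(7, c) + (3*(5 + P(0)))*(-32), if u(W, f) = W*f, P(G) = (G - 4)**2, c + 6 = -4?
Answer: -2086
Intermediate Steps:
c = -10 (c = -6 - 4 = -10)
P(G) = (-4 + G)**2
u(7, c) + (3*(5 + P(0)))*(-32) = 7*(-10) + (3*(5 + (-4 + 0)**2))*(-32) = -70 + (3*(5 + (-4)**2))*(-32) = -70 + (3*(5 + 16))*(-32) = -70 + (3*21)*(-32) = -70 + 63*(-32) = -70 - 2016 = -2086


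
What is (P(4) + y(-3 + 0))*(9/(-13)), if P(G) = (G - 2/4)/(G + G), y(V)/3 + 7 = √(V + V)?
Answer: 2961/208 - 27*I*√6/13 ≈ 14.236 - 5.0874*I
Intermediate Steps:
y(V) = -21 + 3*√2*√V (y(V) = -21 + 3*√(V + V) = -21 + 3*√(2*V) = -21 + 3*(√2*√V) = -21 + 3*√2*√V)
P(G) = (-½ + G)/(2*G) (P(G) = (G - 2*¼)/((2*G)) = (G - ½)*(1/(2*G)) = (-½ + G)*(1/(2*G)) = (-½ + G)/(2*G))
(P(4) + y(-3 + 0))*(9/(-13)) = ((¼)*(-1 + 2*4)/4 + (-21 + 3*√2*√(-3 + 0)))*(9/(-13)) = ((¼)*(¼)*(-1 + 8) + (-21 + 3*√2*√(-3)))*(9*(-1/13)) = ((¼)*(¼)*7 + (-21 + 3*√2*(I*√3)))*(-9/13) = (7/16 + (-21 + 3*I*√6))*(-9/13) = (-329/16 + 3*I*√6)*(-9/13) = 2961/208 - 27*I*√6/13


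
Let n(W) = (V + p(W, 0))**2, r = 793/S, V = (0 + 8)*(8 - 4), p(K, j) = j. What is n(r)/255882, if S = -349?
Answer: 512/127941 ≈ 0.0040018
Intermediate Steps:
V = 32 (V = 8*4 = 32)
r = -793/349 (r = 793/(-349) = 793*(-1/349) = -793/349 ≈ -2.2722)
n(W) = 1024 (n(W) = (32 + 0)**2 = 32**2 = 1024)
n(r)/255882 = 1024/255882 = 1024*(1/255882) = 512/127941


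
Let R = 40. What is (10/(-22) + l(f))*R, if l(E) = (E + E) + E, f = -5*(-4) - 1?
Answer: 24880/11 ≈ 2261.8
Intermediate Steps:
f = 19 (f = 20 - 1 = 19)
l(E) = 3*E (l(E) = 2*E + E = 3*E)
(10/(-22) + l(f))*R = (10/(-22) + 3*19)*40 = (10*(-1/22) + 57)*40 = (-5/11 + 57)*40 = (622/11)*40 = 24880/11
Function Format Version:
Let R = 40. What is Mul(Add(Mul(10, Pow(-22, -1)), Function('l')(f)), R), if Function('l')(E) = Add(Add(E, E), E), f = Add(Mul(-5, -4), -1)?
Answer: Rational(24880, 11) ≈ 2261.8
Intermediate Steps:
f = 19 (f = Add(20, -1) = 19)
Function('l')(E) = Mul(3, E) (Function('l')(E) = Add(Mul(2, E), E) = Mul(3, E))
Mul(Add(Mul(10, Pow(-22, -1)), Function('l')(f)), R) = Mul(Add(Mul(10, Pow(-22, -1)), Mul(3, 19)), 40) = Mul(Add(Mul(10, Rational(-1, 22)), 57), 40) = Mul(Add(Rational(-5, 11), 57), 40) = Mul(Rational(622, 11), 40) = Rational(24880, 11)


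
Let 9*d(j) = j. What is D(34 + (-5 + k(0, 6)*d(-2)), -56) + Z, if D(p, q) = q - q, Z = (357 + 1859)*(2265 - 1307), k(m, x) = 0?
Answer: 2122928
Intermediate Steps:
d(j) = j/9
Z = 2122928 (Z = 2216*958 = 2122928)
D(p, q) = 0
D(34 + (-5 + k(0, 6)*d(-2)), -56) + Z = 0 + 2122928 = 2122928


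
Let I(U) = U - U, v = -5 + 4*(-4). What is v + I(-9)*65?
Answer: -21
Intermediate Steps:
v = -21 (v = -5 - 16 = -21)
I(U) = 0
v + I(-9)*65 = -21 + 0*65 = -21 + 0 = -21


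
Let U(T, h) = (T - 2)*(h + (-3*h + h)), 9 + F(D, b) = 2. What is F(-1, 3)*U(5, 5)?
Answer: 105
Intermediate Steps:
F(D, b) = -7 (F(D, b) = -9 + 2 = -7)
U(T, h) = -h*(-2 + T) (U(T, h) = (-2 + T)*(h - 2*h) = (-2 + T)*(-h) = -h*(-2 + T))
F(-1, 3)*U(5, 5) = -35*(2 - 1*5) = -35*(2 - 5) = -35*(-3) = -7*(-15) = 105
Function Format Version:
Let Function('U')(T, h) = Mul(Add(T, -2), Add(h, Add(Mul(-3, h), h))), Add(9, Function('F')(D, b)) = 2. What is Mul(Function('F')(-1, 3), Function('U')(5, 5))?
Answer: 105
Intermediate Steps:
Function('F')(D, b) = -7 (Function('F')(D, b) = Add(-9, 2) = -7)
Function('U')(T, h) = Mul(-1, h, Add(-2, T)) (Function('U')(T, h) = Mul(Add(-2, T), Add(h, Mul(-2, h))) = Mul(Add(-2, T), Mul(-1, h)) = Mul(-1, h, Add(-2, T)))
Mul(Function('F')(-1, 3), Function('U')(5, 5)) = Mul(-7, Mul(5, Add(2, Mul(-1, 5)))) = Mul(-7, Mul(5, Add(2, -5))) = Mul(-7, Mul(5, -3)) = Mul(-7, -15) = 105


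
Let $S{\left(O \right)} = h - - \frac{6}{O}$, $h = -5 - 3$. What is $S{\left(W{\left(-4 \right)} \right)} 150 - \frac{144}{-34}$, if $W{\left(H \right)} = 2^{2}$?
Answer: $- \frac{16503}{17} \approx -970.76$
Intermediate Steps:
$W{\left(H \right)} = 4$
$h = -8$
$S{\left(O \right)} = -8 + \frac{6}{O}$ ($S{\left(O \right)} = -8 - - \frac{6}{O} = -8 + \frac{6}{O}$)
$S{\left(W{\left(-4 \right)} \right)} 150 - \frac{144}{-34} = \left(-8 + \frac{6}{4}\right) 150 - \frac{144}{-34} = \left(-8 + 6 \cdot \frac{1}{4}\right) 150 - - \frac{72}{17} = \left(-8 + \frac{3}{2}\right) 150 + \frac{72}{17} = \left(- \frac{13}{2}\right) 150 + \frac{72}{17} = -975 + \frac{72}{17} = - \frac{16503}{17}$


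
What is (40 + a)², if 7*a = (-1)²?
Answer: 78961/49 ≈ 1611.4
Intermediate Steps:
a = ⅐ (a = (⅐)*(-1)² = (⅐)*1 = ⅐ ≈ 0.14286)
(40 + a)² = (40 + ⅐)² = (281/7)² = 78961/49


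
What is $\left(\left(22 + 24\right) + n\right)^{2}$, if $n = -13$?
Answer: $1089$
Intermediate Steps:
$\left(\left(22 + 24\right) + n\right)^{2} = \left(\left(22 + 24\right) - 13\right)^{2} = \left(46 - 13\right)^{2} = 33^{2} = 1089$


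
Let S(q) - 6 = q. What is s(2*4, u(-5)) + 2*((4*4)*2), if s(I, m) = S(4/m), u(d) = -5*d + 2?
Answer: 1894/27 ≈ 70.148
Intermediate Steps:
S(q) = 6 + q
u(d) = 2 - 5*d
s(I, m) = 6 + 4/m
s(2*4, u(-5)) + 2*((4*4)*2) = (6 + 4/(2 - 5*(-5))) + 2*((4*4)*2) = (6 + 4/(2 + 25)) + 2*(16*2) = (6 + 4/27) + 2*32 = (6 + 4*(1/27)) + 64 = (6 + 4/27) + 64 = 166/27 + 64 = 1894/27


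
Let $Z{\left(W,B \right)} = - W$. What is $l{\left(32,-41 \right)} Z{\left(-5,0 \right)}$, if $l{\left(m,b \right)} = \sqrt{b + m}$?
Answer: $15 i \approx 15.0 i$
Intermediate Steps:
$l{\left(32,-41 \right)} Z{\left(-5,0 \right)} = \sqrt{-41 + 32} \left(\left(-1\right) \left(-5\right)\right) = \sqrt{-9} \cdot 5 = 3 i 5 = 15 i$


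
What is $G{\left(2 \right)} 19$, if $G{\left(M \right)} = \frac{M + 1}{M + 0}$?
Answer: $\frac{57}{2} \approx 28.5$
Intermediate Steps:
$G{\left(M \right)} = \frac{1 + M}{M}$
$G{\left(2 \right)} 19 = \frac{1 + 2}{2} \cdot 19 = \frac{1}{2} \cdot 3 \cdot 19 = \frac{3}{2} \cdot 19 = \frac{57}{2}$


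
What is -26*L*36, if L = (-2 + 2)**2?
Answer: 0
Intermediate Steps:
L = 0 (L = 0**2 = 0)
-26*L*36 = -26*0*36 = 0*36 = 0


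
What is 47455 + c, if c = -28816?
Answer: 18639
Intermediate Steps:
47455 + c = 47455 - 28816 = 18639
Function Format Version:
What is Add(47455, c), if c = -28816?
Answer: 18639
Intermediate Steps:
Add(47455, c) = Add(47455, -28816) = 18639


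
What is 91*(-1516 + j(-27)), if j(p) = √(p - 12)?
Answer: -137956 + 91*I*√39 ≈ -1.3796e+5 + 568.29*I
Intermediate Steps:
j(p) = √(-12 + p)
91*(-1516 + j(-27)) = 91*(-1516 + √(-12 - 27)) = 91*(-1516 + √(-39)) = 91*(-1516 + I*√39) = -137956 + 91*I*√39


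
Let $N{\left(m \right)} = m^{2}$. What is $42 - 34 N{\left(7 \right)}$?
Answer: $-1624$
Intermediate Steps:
$42 - 34 N{\left(7 \right)} = 42 - 34 \cdot 7^{2} = 42 - 1666 = -1624$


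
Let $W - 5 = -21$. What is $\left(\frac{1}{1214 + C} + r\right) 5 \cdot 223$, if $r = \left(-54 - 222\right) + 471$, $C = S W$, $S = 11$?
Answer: $\frac{225688265}{1038} \approx 2.1743 \cdot 10^{5}$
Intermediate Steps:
$W = -16$ ($W = 5 - 21 = -16$)
$C = -176$ ($C = 11 \left(-16\right) = -176$)
$r = 195$ ($r = -276 + 471 = 195$)
$\left(\frac{1}{1214 + C} + r\right) 5 \cdot 223 = \left(\frac{1}{1214 - 176} + 195\right) 5 \cdot 223 = \left(\frac{1}{1038} + 195\right) 1115 = \frac{202411}{1038} \cdot 1115 = \frac{225688265}{1038}$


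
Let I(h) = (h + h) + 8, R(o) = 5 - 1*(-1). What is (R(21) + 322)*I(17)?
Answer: 13776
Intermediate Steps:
R(o) = 6 (R(o) = 5 + 1 = 6)
I(h) = 8 + 2*h (I(h) = 2*h + 8 = 8 + 2*h)
(R(21) + 322)*I(17) = (6 + 322)*(8 + 2*17) = 328*(8 + 34) = 328*42 = 13776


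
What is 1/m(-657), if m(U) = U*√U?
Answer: I*√73/143883 ≈ 5.9382e-5*I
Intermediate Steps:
m(U) = U^(3/2)
1/m(-657) = 1/((-657)^(3/2)) = 1/(-1971*I*√73) = I*√73/143883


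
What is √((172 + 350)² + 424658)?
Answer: √697142 ≈ 834.95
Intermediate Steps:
√((172 + 350)² + 424658) = √(522² + 424658) = √(272484 + 424658) = √697142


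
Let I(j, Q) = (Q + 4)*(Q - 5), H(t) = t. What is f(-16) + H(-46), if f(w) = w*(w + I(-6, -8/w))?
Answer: 534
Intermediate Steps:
I(j, Q) = (-5 + Q)*(4 + Q) (I(j, Q) = (4 + Q)*(-5 + Q) = (-5 + Q)*(4 + Q))
f(w) = w*(-20 + w + 8/w + 64/w²) (f(w) = w*(w + (-20 + (-8/w)² - (-8)/w)) = w*(w + (-20 + 64/w² + 8/w)) = w*(w + (-20 + 8/w + 64/w²)) = w*(-20 + w + 8/w + 64/w²))
f(-16) + H(-46) = (8 + (-16)² - 20*(-16) + 64/(-16)) - 46 = (8 + 256 + 320 + 64*(-1/16)) - 46 = (8 + 256 + 320 - 4) - 46 = 580 - 46 = 534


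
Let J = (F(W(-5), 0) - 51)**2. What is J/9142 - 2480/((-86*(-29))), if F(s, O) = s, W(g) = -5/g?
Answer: -4109290/5700037 ≈ -0.72092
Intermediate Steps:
J = 2500 (J = (-5/(-5) - 51)**2 = (-5*(-1/5) - 51)**2 = (1 - 51)**2 = (-50)**2 = 2500)
J/9142 - 2480/((-86*(-29))) = 2500/9142 - 2480/((-86*(-29))) = 2500*(1/9142) - 2480/2494 = 1250/4571 - 2480*1/2494 = 1250/4571 - 1240/1247 = -4109290/5700037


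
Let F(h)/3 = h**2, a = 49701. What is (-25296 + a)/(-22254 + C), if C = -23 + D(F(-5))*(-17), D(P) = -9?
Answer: -24405/22124 ≈ -1.1031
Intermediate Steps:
F(h) = 3*h**2
C = 130 (C = -23 - 9*(-17) = -23 + 153 = 130)
(-25296 + a)/(-22254 + C) = (-25296 + 49701)/(-22254 + 130) = 24405/(-22124) = 24405*(-1/22124) = -24405/22124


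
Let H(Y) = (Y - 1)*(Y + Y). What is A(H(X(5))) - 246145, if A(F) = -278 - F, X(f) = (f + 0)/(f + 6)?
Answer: -29817123/121 ≈ -2.4642e+5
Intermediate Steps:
X(f) = f/(6 + f)
H(Y) = 2*Y*(-1 + Y) (H(Y) = (-1 + Y)*(2*Y) = 2*Y*(-1 + Y))
A(H(X(5))) - 246145 = (-278 - 2*5/(6 + 5)*(-1 + 5/(6 + 5))) - 246145 = (-278 - 2*5/11*(-1 + 5/11)) - 246145 = (-278 - 2*5*(1/11)*(-1 + 5*(1/11))) - 246145 = (-278 - 2*5*(-1 + 5/11)/11) - 246145 = (-278 - 2*5*(-6)/(11*11)) - 246145 = (-278 - 1*(-60/121)) - 246145 = (-278 + 60/121) - 246145 = -33578/121 - 246145 = -29817123/121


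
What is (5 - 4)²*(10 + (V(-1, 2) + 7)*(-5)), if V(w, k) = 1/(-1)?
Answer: -20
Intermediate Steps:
V(w, k) = -1
(5 - 4)²*(10 + (V(-1, 2) + 7)*(-5)) = (5 - 4)²*(10 + (-1 + 7)*(-5)) = 1²*(10 + 6*(-5)) = 1*(10 - 30) = 1*(-20) = -20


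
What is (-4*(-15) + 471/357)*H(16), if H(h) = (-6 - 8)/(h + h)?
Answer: -7297/272 ≈ -26.827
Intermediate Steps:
H(h) = -7/h (H(h) = -14*1/(2*h) = -7/h)
(-4*(-15) + 471/357)*H(16) = (-4*(-15) + 471/357)*(-7/16) = (60 + 471*(1/357))*(-7*1/16) = (60 + 157/119)*(-7/16) = (7297/119)*(-7/16) = -7297/272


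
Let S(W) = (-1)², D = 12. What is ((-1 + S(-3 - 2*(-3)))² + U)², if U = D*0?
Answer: 0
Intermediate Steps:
S(W) = 1
U = 0 (U = 12*0 = 0)
((-1 + S(-3 - 2*(-3)))² + U)² = ((-1 + 1)² + 0)² = (0² + 0)² = (0 + 0)² = 0² = 0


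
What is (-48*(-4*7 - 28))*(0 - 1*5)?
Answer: -13440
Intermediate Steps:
(-48*(-4*7 - 28))*(0 - 1*5) = (-48*(-28 - 28))*(0 - 5) = -48*(-56)*(-5) = 2688*(-5) = -13440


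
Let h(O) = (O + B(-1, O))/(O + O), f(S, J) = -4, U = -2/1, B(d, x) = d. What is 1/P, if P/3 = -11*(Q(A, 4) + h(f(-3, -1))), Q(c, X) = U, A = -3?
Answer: 8/363 ≈ 0.022039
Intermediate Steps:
U = -2 (U = -2*1 = -2)
Q(c, X) = -2
h(O) = (-1 + O)/(2*O) (h(O) = (O - 1)/(O + O) = (-1 + O)/((2*O)) = (-1 + O)*(1/(2*O)) = (-1 + O)/(2*O))
P = 363/8 (P = 3*(-11*(-2 + (½)*(-1 - 4)/(-4))) = 3*(-11*(-2 + (½)*(-¼)*(-5))) = 3*(-11*(-2 + 5/8)) = 3*(-11*(-11/8)) = 3*(121/8) = 363/8 ≈ 45.375)
1/P = 1/(363/8) = 8/363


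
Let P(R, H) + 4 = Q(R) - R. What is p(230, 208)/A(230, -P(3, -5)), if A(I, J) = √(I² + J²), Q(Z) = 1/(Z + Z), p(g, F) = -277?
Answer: -1662*√1906081/1906081 ≈ -1.2038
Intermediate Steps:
Q(Z) = 1/(2*Z)
P(R, H) = -4 + 1/(2*R) - R (P(R, H) = -4 + (1/(2*R) - R) = -4 + 1/(2*R) - R)
p(230, 208)/A(230, -P(3, -5)) = -277/√(230² + (-(-4 + (½)/3 - 1*3))²) = -277/√(52900 + (-(-4 + (½)*(⅓) - 3))²) = -277/√(52900 + (-(-4 + ⅙ - 3))²) = -277/√(52900 + (-1*(-41/6))²) = -277/√(52900 + (41/6)²) = -277/√(52900 + 1681/36) = -277*6*√1906081/1906081 = -1662*√1906081/1906081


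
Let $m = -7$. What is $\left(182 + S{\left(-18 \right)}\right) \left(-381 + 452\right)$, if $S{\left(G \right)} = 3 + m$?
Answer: $12638$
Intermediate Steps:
$S{\left(G \right)} = -4$ ($S{\left(G \right)} = 3 - 7 = -4$)
$\left(182 + S{\left(-18 \right)}\right) \left(-381 + 452\right) = \left(182 - 4\right) \left(-381 + 452\right) = 178 \cdot 71 = 12638$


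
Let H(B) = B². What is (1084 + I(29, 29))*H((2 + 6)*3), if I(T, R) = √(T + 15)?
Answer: 624384 + 1152*√11 ≈ 6.2821e+5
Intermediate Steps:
I(T, R) = √(15 + T)
(1084 + I(29, 29))*H((2 + 6)*3) = (1084 + √(15 + 29))*((2 + 6)*3)² = (1084 + √44)*(8*3)² = (1084 + 2*√11)*24² = (1084 + 2*√11)*576 = 624384 + 1152*√11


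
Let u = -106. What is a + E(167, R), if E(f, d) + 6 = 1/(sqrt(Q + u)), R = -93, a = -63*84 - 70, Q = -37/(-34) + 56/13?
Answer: -5368 - I*sqrt(19654414)/44467 ≈ -5368.0 - 0.099699*I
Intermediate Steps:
Q = 2385/442 (Q = -37*(-1/34) + 56*(1/13) = 37/34 + 56/13 = 2385/442 ≈ 5.3959)
a = -5362 (a = -5292 - 70 = -5362)
E(f, d) = -6 - I*sqrt(19654414)/44467 (E(f, d) = -6 + 1/(sqrt(2385/442 - 106)) = -6 + 1/(sqrt(-44467/442)) = -6 + 1/(I*sqrt(19654414)/442) = -6 - I*sqrt(19654414)/44467)
a + E(167, R) = -5362 + (-6 - I*sqrt(19654414)/44467) = -5368 - I*sqrt(19654414)/44467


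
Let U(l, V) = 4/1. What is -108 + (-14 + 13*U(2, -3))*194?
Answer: 7264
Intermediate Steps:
U(l, V) = 4 (U(l, V) = 4*1 = 4)
-108 + (-14 + 13*U(2, -3))*194 = -108 + (-14 + 13*4)*194 = -108 + (-14 + 52)*194 = -108 + 38*194 = -108 + 7372 = 7264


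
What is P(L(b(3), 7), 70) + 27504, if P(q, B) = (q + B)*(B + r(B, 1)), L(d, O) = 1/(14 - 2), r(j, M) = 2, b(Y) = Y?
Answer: 32550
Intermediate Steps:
L(d, O) = 1/12
P(q, B) = (2 + B)*(B + q) (P(q, B) = (q + B)*(B + 2) = (B + q)*(2 + B) = (2 + B)*(B + q))
P(L(b(3), 7), 70) + 27504 = (70**2 + 2*70 + 2*(1/12) + 70*(1/12)) + 27504 = (4900 + 140 + 1/6 + 35/6) + 27504 = 5046 + 27504 = 32550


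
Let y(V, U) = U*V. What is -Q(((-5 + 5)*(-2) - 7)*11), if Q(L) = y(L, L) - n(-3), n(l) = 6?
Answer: -5923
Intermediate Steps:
Q(L) = -6 + L² (Q(L) = L*L - 1*6 = L² - 6 = -6 + L²)
-Q(((-5 + 5)*(-2) - 7)*11) = -(-6 + (((-5 + 5)*(-2) - 7)*11)²) = -(-6 + ((0*(-2) - 7)*11)²) = -(-6 + ((0 - 7)*11)²) = -(-6 + (-7*11)²) = -(-6 + (-77)²) = -(-6 + 5929) = -1*5923 = -5923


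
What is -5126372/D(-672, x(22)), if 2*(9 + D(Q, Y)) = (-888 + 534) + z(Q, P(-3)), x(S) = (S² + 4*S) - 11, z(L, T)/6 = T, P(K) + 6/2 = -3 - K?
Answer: 5126372/195 ≈ 26289.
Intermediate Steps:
P(K) = -6 - K (P(K) = -3 + (-3 - K) = -6 - K)
z(L, T) = 6*T
x(S) = -11 + S² + 4*S
D(Q, Y) = -195 (D(Q, Y) = -9 + ((-888 + 534) + 6*(-6 - 1*(-3)))/2 = -9 + (-354 + 6*(-6 + 3))/2 = -9 + (-354 + 6*(-3))/2 = -9 + (-354 - 18)/2 = -9 + (½)*(-372) = -9 - 186 = -195)
-5126372/D(-672, x(22)) = -5126372/(-195) = -5126372*(-1/195) = 5126372/195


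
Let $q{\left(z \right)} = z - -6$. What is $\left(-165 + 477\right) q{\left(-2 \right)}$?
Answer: $1248$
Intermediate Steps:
$q{\left(z \right)} = 6 + z$ ($q{\left(z \right)} = z + 6 = 6 + z$)
$\left(-165 + 477\right) q{\left(-2 \right)} = \left(-165 + 477\right) \left(6 - 2\right) = 312 \cdot 4 = 1248$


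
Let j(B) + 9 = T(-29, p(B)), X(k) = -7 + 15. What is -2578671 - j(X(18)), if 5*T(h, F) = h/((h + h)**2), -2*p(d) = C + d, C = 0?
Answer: -1495623959/580 ≈ -2.5787e+6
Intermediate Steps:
p(d) = -d/2 (p(d) = -(0 + d)/2 = -d/2)
X(k) = 8
T(h, F) = 1/(20*h) (T(h, F) = (h/((h + h)**2))/5 = (h/((2*h)**2))/5 = (h/((4*h**2)))/5 = (h*(1/(4*h**2)))/5 = (1/(4*h))/5 = 1/(20*h))
j(B) = -5221/580 (j(B) = -9 + (1/20)/(-29) = -9 + (1/20)*(-1/29) = -9 - 1/580 = -5221/580)
-2578671 - j(X(18)) = -2578671 - 1*(-5221/580) = -2578671 + 5221/580 = -1495623959/580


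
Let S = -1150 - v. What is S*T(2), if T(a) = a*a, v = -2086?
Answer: 3744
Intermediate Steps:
T(a) = a²
S = 936 (S = -1150 - 1*(-2086) = -1150 + 2086 = 936)
S*T(2) = 936*2² = 936*4 = 3744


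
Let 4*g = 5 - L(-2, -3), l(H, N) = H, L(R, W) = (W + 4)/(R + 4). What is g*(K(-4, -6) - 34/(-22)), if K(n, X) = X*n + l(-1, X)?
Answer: 1215/44 ≈ 27.614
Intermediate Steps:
L(R, W) = (4 + W)/(4 + R)
K(n, X) = -1 + X*n (K(n, X) = X*n - 1 = -1 + X*n)
g = 9/8 (g = (5 - (4 - 3)/(4 - 2))/4 = (5 - 1/2)/4 = (1/4)*(9/2) = 9/8 ≈ 1.1250)
g*(K(-4, -6) - 34/(-22)) = 9*((-1 - 6*(-4)) - 34/(-22))/8 = 9*((-1 + 24) - 34*(-1/22))/8 = 9*(23 + 17/11)/8 = (9/8)*(270/11) = 1215/44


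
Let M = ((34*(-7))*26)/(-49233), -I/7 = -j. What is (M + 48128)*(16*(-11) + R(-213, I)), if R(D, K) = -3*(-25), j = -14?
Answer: -239318693212/49233 ≈ -4.8609e+6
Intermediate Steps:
I = -98 (I = -(-7)*(-14) = -7*14 = -98)
M = 6188/49233 (M = -238*26*(-1/49233) = -6188*(-1/49233) = 6188/49233 ≈ 0.12569)
R(D, K) = 75
(M + 48128)*(16*(-11) + R(-213, I)) = (6188/49233 + 48128)*(16*(-11) + 75) = 2369492012*(-176 + 75)/49233 = (2369492012/49233)*(-101) = -239318693212/49233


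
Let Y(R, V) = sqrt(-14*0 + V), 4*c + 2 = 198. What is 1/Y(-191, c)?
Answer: 1/7 ≈ 0.14286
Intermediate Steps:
c = 49 (c = -1/2 + (1/4)*198 = -1/2 + 99/2 = 49)
Y(R, V) = sqrt(V) (Y(R, V) = sqrt(0 + V) = sqrt(V))
1/Y(-191, c) = 1/(sqrt(49)) = 1/7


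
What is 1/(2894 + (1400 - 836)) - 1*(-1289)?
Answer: 4457363/3458 ≈ 1289.0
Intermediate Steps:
1/(2894 + (1400 - 836)) - 1*(-1289) = 1/(2894 + 564) + 1289 = 1/3458 + 1289 = 4457363/3458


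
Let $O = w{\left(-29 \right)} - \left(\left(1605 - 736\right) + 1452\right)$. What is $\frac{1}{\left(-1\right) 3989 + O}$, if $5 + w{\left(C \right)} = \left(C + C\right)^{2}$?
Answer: $- \frac{1}{2951} \approx -0.00033887$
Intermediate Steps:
$w{\left(C \right)} = -5 + 4 C^{2}$ ($w{\left(C \right)} = -5 + \left(C + C\right)^{2} = -5 + \left(2 C\right)^{2} = -5 + 4 C^{2}$)
$O = 1038$ ($O = \left(-5 + 4 \left(-29\right)^{2}\right) - \left(\left(1605 - 736\right) + 1452\right) = \left(-5 + 4 \cdot 841\right) - \left(869 + 1452\right) = \left(-5 + 3364\right) - 2321 = 3359 - 2321 = 1038$)
$\frac{1}{\left(-1\right) 3989 + O} = \frac{1}{\left(-1\right) 3989 + 1038} = \frac{1}{-3989 + 1038} = \frac{1}{-2951} = - \frac{1}{2951}$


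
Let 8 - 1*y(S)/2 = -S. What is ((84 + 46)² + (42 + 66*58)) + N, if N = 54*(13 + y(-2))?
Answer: 22120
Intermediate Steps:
y(S) = 16 + 2*S (y(S) = 16 - (-2)*S = 16 + 2*S)
N = 1350 (N = 54*(13 + (16 + 2*(-2))) = 54*(13 + (16 - 4)) = 54*(13 + 12) = 54*25 = 1350)
((84 + 46)² + (42 + 66*58)) + N = ((84 + 46)² + (42 + 66*58)) + 1350 = (130² + (42 + 3828)) + 1350 = (16900 + 3870) + 1350 = 20770 + 1350 = 22120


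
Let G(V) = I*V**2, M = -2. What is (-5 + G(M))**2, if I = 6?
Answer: 361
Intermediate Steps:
G(V) = 6*V**2
(-5 + G(M))**2 = (-5 + 6*(-2)**2)**2 = (-5 + 6*4)**2 = (-5 + 24)**2 = 19**2 = 361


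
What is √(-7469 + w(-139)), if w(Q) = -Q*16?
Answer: I*√5245 ≈ 72.422*I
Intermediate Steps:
w(Q) = -16*Q
√(-7469 + w(-139)) = √(-7469 - 16*(-139)) = √(-7469 + 2224) = √(-5245) = I*√5245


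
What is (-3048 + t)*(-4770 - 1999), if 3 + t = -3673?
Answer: 45514756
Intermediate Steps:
t = -3676 (t = -3 - 3673 = -3676)
(-3048 + t)*(-4770 - 1999) = (-3048 - 3676)*(-4770 - 1999) = -6724*(-6769) = 45514756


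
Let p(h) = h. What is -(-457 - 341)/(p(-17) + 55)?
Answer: 21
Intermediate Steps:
-(-457 - 341)/(p(-17) + 55) = -(-457 - 341)/(-17 + 55) = -(-798)/38 = -1*(-21) = 21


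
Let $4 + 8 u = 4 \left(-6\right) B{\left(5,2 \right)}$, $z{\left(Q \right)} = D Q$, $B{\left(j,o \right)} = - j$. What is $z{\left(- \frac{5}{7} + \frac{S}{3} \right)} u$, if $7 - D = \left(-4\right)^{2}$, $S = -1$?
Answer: $\frac{957}{7} \approx 136.71$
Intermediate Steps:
$D = -9$ ($D = 7 - \left(-4\right)^{2} = 7 - 16 = -9$)
$z{\left(Q \right)} = - 9 Q$
$u = \frac{29}{2}$ ($u = - \frac{1}{2} + \frac{4 \left(-6\right) \left(\left(-1\right) 5\right)}{8} = - \frac{1}{2} + \frac{\left(-24\right) \left(-5\right)}{8} = - \frac{1}{2} + \frac{1}{8} \cdot 120 = - \frac{1}{2} + 15 = \frac{29}{2} \approx 14.5$)
$z{\left(- \frac{5}{7} + \frac{S}{3} \right)} u = - 9 \left(- \frac{5}{7} - \frac{1}{3}\right) \frac{29}{2} = \left(-9\right) \left(- \frac{22}{21}\right) \frac{29}{2} = \frac{66}{7} \cdot \frac{29}{2} = \frac{957}{7}$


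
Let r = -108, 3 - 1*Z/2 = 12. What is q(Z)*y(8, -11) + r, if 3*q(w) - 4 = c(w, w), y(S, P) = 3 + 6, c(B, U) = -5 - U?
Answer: -57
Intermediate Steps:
Z = -18 (Z = 6 - 2*12 = 6 - 24 = -18)
y(S, P) = 9
q(w) = -⅓ - w/3 (q(w) = 4/3 + (-5 - w)/3 = 4/3 + (-5/3 - w/3) = -⅓ - w/3)
q(Z)*y(8, -11) + r = (-⅓ - ⅓*(-18))*9 - 108 = (-⅓ + 6)*9 - 108 = (17/3)*9 - 108 = 51 - 108 = -57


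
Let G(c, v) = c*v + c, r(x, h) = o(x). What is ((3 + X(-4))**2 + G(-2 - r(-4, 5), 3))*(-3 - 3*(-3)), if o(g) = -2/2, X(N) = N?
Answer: -18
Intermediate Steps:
o(g) = -1 (o(g) = -2*1/2 = -1)
r(x, h) = -1
G(c, v) = c + c*v
((3 + X(-4))**2 + G(-2 - r(-4, 5), 3))*(-3 - 3*(-3)) = ((3 - 4)**2 + (-2 - 1*(-1))*(1 + 3))*(-3 - 3*(-3)) = ((-1)**2 + (-2 + 1)*4)*(-3 + 9) = (1 - 1*4)*6 = (1 - 4)*6 = -3*6 = -18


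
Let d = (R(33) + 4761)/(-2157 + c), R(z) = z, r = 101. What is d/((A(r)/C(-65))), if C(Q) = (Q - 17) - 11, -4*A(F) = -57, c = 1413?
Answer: 799/19 ≈ 42.053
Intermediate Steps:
A(F) = 57/4 (A(F) = -¼*(-57) = 57/4)
d = -799/124 (d = (33 + 4761)/(-2157 + 1413) = 4794/(-744) = 4794*(-1/744) = -799/124 ≈ -6.4436)
C(Q) = -28 + Q (C(Q) = (-17 + Q) - 11 = -28 + Q)
d/((A(r)/C(-65))) = -799/(124*(57/(4*(-28 - 65)))) = -799/(124*((57/4)/(-93))) = -799/(124*((57/4)*(-1/93))) = -799/(124*(-19/124)) = -799/124*(-124/19) = 799/19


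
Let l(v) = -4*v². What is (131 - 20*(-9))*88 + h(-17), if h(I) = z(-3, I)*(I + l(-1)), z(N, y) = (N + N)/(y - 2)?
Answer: 519866/19 ≈ 27361.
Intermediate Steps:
z(N, y) = 2*N/(-2 + y) (z(N, y) = (2*N)/(-2 + y) = 2*N/(-2 + y))
h(I) = -6*(-4 + I)/(-2 + I) (h(I) = (2*(-3)/(-2 + I))*(I - 4*(-1)²) = (-6/(-2 + I))*(I - 4*1) = (-6/(-2 + I))*(I - 4) = (-6/(-2 + I))*(-4 + I) = -6*(-4 + I)/(-2 + I))
(131 - 20*(-9))*88 + h(-17) = (131 - 20*(-9))*88 + 6*(4 - 1*(-17))/(-2 - 17) = (131 - 1*(-180))*88 + 6*(4 + 17)/(-19) = (131 + 180)*88 + 6*(-1/19)*21 = 311*88 - 126/19 = 27368 - 126/19 = 519866/19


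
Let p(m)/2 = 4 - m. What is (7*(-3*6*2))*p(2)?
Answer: -1008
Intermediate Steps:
p(m) = 8 - 2*m (p(m) = 2*(4 - m) = 8 - 2*m)
(7*(-3*6*2))*p(2) = (7*(-3*6*2))*(8 - 2*2) = (7*(-18*2))*(8 - 4) = (7*(-36))*4 = -252*4 = -1008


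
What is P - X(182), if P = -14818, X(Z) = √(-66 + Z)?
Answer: -14818 - 2*√29 ≈ -14829.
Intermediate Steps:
P - X(182) = -14818 - √(-66 + 182) = -14818 - √116 = -14818 - 2*√29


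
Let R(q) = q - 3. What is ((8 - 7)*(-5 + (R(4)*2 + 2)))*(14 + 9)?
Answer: -23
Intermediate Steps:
R(q) = -3 + q
((8 - 7)*(-5 + (R(4)*2 + 2)))*(14 + 9) = ((8 - 7)*(-5 + ((-3 + 4)*2 + 2)))*(14 + 9) = (1*(-5 + (1*2 + 2)))*23 = (1*(-5 + (2 + 2)))*23 = (1*(-5 + 4))*23 = (1*(-1))*23 = -1*23 = -23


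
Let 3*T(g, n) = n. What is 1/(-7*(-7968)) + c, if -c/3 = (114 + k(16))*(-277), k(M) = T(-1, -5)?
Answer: 5206633825/55776 ≈ 93349.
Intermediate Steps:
T(g, n) = n/3
k(M) = -5/3 (k(M) = (⅓)*(-5) = -5/3)
c = 93349 (c = -3*(114 - 5/3)*(-277) = -337*(-277) = -3*(-93349/3) = 93349)
1/(-7*(-7968)) + c = 1/(-7*(-7968)) + 93349 = 1/55776 + 93349 = 5206633825/55776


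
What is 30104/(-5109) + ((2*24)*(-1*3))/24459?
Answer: -245683144/41653677 ≈ -5.8982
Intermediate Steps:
30104/(-5109) + ((2*24)*(-1*3))/24459 = 30104*(-1/5109) + (48*(-3))*(1/24459) = -30104/5109 - 144*1/24459 = -30104/5109 - 48/8153 = -245683144/41653677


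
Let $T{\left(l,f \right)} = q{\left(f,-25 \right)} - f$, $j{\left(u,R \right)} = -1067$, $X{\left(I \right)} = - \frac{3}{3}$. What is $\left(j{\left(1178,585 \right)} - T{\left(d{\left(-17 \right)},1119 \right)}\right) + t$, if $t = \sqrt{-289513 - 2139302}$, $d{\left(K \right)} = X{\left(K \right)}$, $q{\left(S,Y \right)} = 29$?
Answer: $23 + i \sqrt{2428815} \approx 23.0 + 1558.5 i$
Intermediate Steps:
$X{\left(I \right)} = -1$ ($X{\left(I \right)} = \left(-3\right) \frac{1}{3} = -1$)
$d{\left(K \right)} = -1$
$T{\left(l,f \right)} = 29 - f$
$t = i \sqrt{2428815}$ ($t = \sqrt{-2428815} = i \sqrt{2428815} \approx 1558.5 i$)
$\left(j{\left(1178,585 \right)} - T{\left(d{\left(-17 \right)},1119 \right)}\right) + t = \left(-1067 - \left(29 - 1119\right)\right) + i \sqrt{2428815} = \left(-1067 - -1090\right) + i \sqrt{2428815} = \left(-1067 + 1090\right) + i \sqrt{2428815} = 23 + i \sqrt{2428815}$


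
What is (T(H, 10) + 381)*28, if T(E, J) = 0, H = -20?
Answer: 10668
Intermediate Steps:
(T(H, 10) + 381)*28 = (0 + 381)*28 = 381*28 = 10668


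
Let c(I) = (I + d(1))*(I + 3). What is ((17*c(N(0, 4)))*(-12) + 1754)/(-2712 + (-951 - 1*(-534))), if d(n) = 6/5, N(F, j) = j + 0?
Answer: 28358/15645 ≈ 1.8126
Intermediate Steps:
N(F, j) = j
d(n) = 6/5 (d(n) = 6*(⅕) = 6/5)
c(I) = (3 + I)*(6/5 + I) (c(I) = (I + 6/5)*(I + 3) = (6/5 + I)*(3 + I) = (3 + I)*(6/5 + I))
((17*c(N(0, 4)))*(-12) + 1754)/(-2712 + (-951 - 1*(-534))) = ((17*(18/5 + 4² + (21/5)*4))*(-12) + 1754)/(-2712 + (-951 - 1*(-534))) = ((17*(18/5 + 16 + 84/5))*(-12) + 1754)/(-2712 + (-951 + 534)) = ((17*(182/5))*(-12) + 1754)/(-2712 - 417) = ((3094/5)*(-12) + 1754)/(-3129) = (-37128/5 + 1754)*(-1/3129) = -28358/5*(-1/3129) = 28358/15645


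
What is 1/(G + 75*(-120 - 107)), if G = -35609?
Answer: -1/52634 ≈ -1.8999e-5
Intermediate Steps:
1/(G + 75*(-120 - 107)) = 1/(-35609 + 75*(-120 - 107)) = 1/(-35609 + 75*(-227)) = 1/(-35609 - 17025) = 1/(-52634) = -1/52634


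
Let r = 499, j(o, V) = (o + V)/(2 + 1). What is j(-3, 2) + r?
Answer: 1496/3 ≈ 498.67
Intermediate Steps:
j(o, V) = V/3 + o/3 (j(o, V) = (V + o)/3 = (V + o)*(⅓) = V/3 + o/3)
j(-3, 2) + r = ((⅓)*2 + (⅓)*(-3)) + 499 = (⅔ - 1) + 499 = -⅓ + 499 = 1496/3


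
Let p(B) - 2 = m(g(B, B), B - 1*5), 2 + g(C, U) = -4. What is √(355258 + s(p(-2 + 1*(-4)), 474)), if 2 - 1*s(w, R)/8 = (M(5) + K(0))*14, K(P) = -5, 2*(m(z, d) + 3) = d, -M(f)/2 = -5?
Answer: √354714 ≈ 595.58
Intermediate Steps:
M(f) = 10 (M(f) = -2*(-5) = 10)
g(C, U) = -6 (g(C, U) = -2 - 4 = -6)
m(z, d) = -3 + d/2
p(B) = -7/2 + B/2 (p(B) = 2 + (-3 + (B - 1*5)/2) = 2 + (-3 + (B - 5)/2) = 2 + (-3 + (-5 + B)/2) = 2 + (-3 + (-5/2 + B/2)) = 2 + (-11/2 + B/2) = -7/2 + B/2)
s(w, R) = -544 (s(w, R) = 16 - 8*(10 - 5)*14 = 16 - 40*14 = 16 - 8*70 = 16 - 560 = -544)
√(355258 + s(p(-2 + 1*(-4)), 474)) = √(355258 - 544) = √354714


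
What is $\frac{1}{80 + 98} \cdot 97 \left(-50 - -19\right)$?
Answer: $- \frac{3007}{178} \approx -16.893$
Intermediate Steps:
$\frac{1}{80 + 98} \cdot 97 \left(-50 - -19\right) = \frac{1}{178} \cdot 97 \left(-50 + 19\right) = \frac{1}{178} \cdot 97 \left(-31\right) = \frac{97}{178} \left(-31\right) = - \frac{3007}{178}$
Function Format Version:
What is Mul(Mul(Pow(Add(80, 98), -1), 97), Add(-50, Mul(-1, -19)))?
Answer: Rational(-3007, 178) ≈ -16.893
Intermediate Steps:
Mul(Mul(Pow(Add(80, 98), -1), 97), Add(-50, Mul(-1, -19))) = Mul(Mul(Pow(178, -1), 97), Add(-50, 19)) = Mul(Mul(Rational(1, 178), 97), -31) = Mul(Rational(97, 178), -31) = Rational(-3007, 178)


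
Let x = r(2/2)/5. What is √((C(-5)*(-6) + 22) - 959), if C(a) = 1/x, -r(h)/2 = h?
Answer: I*√922 ≈ 30.364*I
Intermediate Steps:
r(h) = -2*h
x = -⅖ (x = -4/2/5 = -4/2*(⅕) = -2*1*(⅕) = -2*⅕ = -⅖ ≈ -0.40000)
C(a) = -5/2 (C(a) = 1/(-⅖) = 1*(-5/2) = -5/2)
√((C(-5)*(-6) + 22) - 959) = √((-5/2*(-6) + 22) - 959) = √((15 + 22) - 959) = √(37 - 959) = √(-922) = I*√922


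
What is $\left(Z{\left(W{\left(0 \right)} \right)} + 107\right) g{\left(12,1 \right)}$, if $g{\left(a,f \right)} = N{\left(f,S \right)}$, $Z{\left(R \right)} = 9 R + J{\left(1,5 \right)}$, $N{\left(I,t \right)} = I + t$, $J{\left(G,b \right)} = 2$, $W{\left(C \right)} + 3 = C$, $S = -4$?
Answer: $-246$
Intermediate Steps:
$W{\left(C \right)} = -3 + C$
$Z{\left(R \right)} = 2 + 9 R$ ($Z{\left(R \right)} = 9 R + 2 = 2 + 9 R$)
$g{\left(a,f \right)} = -4 + f$ ($g{\left(a,f \right)} = f - 4 = -4 + f$)
$\left(Z{\left(W{\left(0 \right)} \right)} + 107\right) g{\left(12,1 \right)} = \left(\left(2 + 9 \left(-3 + 0\right)\right) + 107\right) \left(-4 + 1\right) = \left(\left(2 + 9 \left(-3\right)\right) + 107\right) \left(-3\right) = \left(\left(2 - 27\right) + 107\right) \left(-3\right) = \left(-25 + 107\right) \left(-3\right) = 82 \left(-3\right) = -246$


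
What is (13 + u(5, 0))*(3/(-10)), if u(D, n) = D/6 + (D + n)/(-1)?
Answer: -53/20 ≈ -2.6500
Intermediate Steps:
u(D, n) = -n - 5*D/6 (u(D, n) = D*(1/6) + (D + n)*(-1) = D/6 + (-D - n) = -n - 5*D/6)
(13 + u(5, 0))*(3/(-10)) = (13 + (-1*0 - 5/6*5))*(3/(-10)) = (13 + (0 - 25/6))*(3*(-1/10)) = (13 - 25/6)*(-3/10) = (53/6)*(-3/10) = -53/20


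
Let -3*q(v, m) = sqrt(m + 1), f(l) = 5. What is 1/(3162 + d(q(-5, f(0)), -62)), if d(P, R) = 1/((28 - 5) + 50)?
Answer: 73/230827 ≈ 0.00031625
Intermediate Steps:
q(v, m) = -sqrt(1 + m)/3 (q(v, m) = -sqrt(m + 1)/3 = -sqrt(1 + m)/3)
d(P, R) = 1/73 (d(P, R) = 1/(23 + 50) = 1/73)
1/(3162 + d(q(-5, f(0)), -62)) = 1/(3162 + 1/73) = 1/(230827/73) = 73/230827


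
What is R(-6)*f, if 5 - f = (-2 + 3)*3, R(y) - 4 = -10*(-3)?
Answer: 68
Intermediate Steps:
R(y) = 34 (R(y) = 4 - 10*(-3) = 4 + 30 = 34)
f = 2 (f = 5 - (-2 + 3)*3 = 5 - 3 = 2)
R(-6)*f = 34*2 = 68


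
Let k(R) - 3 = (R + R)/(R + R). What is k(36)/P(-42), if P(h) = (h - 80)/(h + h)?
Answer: 168/61 ≈ 2.7541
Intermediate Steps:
k(R) = 4 (k(R) = 3 + (R + R)/(R + R) = 3 + (2*R)/((2*R)) = 3 + (2*R)*(1/(2*R)) = 3 + 1 = 4)
P(h) = (-80 + h)/(2*h) (P(h) = (-80 + h)/((2*h)) = (-80 + h)*(1/(2*h)) = (-80 + h)/(2*h))
k(36)/P(-42) = 4/(((½)*(-80 - 42)/(-42))) = 4/(((½)*(-1/42)*(-122))) = 4/(61/42) = 4*(42/61) = 168/61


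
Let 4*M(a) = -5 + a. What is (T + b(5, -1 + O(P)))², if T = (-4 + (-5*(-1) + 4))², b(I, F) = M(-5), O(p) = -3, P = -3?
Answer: 2025/4 ≈ 506.25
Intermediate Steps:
M(a) = -5/4 + a/4 (M(a) = (-5 + a)/4 = -5/4 + a/4)
b(I, F) = -5/2 (b(I, F) = -5/4 + (¼)*(-5) = -5/4 - 5/4 = -5/2)
T = 25 (T = (-4 + (5 + 4))² = (-4 + 9)² = 5² = 25)
(T + b(5, -1 + O(P)))² = (25 - 5/2)² = (45/2)² = 2025/4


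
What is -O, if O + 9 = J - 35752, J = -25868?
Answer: 61629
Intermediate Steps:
O = -61629 (O = -9 + (-25868 - 35752) = -9 - 61620 = -61629)
-O = -1*(-61629) = 61629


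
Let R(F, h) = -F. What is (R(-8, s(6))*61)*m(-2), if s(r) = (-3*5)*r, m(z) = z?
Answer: -976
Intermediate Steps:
s(r) = -15*r
(R(-8, s(6))*61)*m(-2) = (-1*(-8)*61)*(-2) = (8*61)*(-2) = 488*(-2) = -976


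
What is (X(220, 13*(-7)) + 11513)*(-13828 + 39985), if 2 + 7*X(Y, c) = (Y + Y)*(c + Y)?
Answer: 3592637793/7 ≈ 5.1323e+8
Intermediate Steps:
X(Y, c) = -2/7 + 2*Y*(Y + c)/7 (X(Y, c) = -2/7 + ((Y + Y)*(c + Y))/7 = -2/7 + ((2*Y)*(Y + c))/7 = -2/7 + (2*Y*(Y + c))/7 = -2/7 + 2*Y*(Y + c)/7)
(X(220, 13*(-7)) + 11513)*(-13828 + 39985) = ((-2/7 + (2/7)*220² + (2/7)*220*(13*(-7))) + 11513)*(-13828 + 39985) = ((-2/7 + (2/7)*48400 + (2/7)*220*(-91)) + 11513)*26157 = ((-2/7 + 96800/7 - 5720) + 11513)*26157 = (56758/7 + 11513)*26157 = (137349/7)*26157 = 3592637793/7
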